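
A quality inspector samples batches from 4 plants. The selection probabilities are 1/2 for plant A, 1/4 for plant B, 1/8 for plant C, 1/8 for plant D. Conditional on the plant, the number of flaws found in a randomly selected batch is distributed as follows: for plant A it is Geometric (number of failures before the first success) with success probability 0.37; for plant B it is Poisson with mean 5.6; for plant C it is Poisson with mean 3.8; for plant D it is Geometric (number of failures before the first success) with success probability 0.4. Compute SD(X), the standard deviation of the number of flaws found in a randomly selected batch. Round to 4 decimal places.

Per component, A: μ=1.7027, E[X²]=7.5011; B: μ=5.6, E[X²]=36.96; C: μ=3.8, E[X²]=18.24; D: μ=1.5, E[X²]=6.
E[X] = 0.5·1.7027 + 0.25·5.6 + 0.125·3.8 + 0.125·1.5 = 2.91385.
E[X²] = 0.5·7.5011 + 0.25·36.96 + 0.125·18.24 + 0.125·6 = 16.0205.
Var(X) = E[X²] − (E[X])² = 16.0205 − 8.49053 = 7.53002.
SD(X) = √7.53002 = 2.74409.

2.7441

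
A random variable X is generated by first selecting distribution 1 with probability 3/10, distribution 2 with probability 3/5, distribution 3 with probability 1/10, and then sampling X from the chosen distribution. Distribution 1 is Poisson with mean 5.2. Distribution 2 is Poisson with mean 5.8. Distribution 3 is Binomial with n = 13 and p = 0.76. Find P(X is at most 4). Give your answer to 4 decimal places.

Conditional on each component, P(X ≤ 4): 1: 0.406128; 2: 0.312718; 3: 0.000717002.
By total probability, P(X ≤ 4) = 0.3·0.406128 + 0.6·0.312718 + 0.1·0.000717002 = 0.309541.

0.3095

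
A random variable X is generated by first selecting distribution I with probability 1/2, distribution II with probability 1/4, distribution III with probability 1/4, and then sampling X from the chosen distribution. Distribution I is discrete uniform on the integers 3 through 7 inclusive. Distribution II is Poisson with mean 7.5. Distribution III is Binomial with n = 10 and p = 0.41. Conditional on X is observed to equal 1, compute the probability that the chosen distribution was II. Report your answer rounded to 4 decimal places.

0.1046

Likelihoods P(X=1 | ·): I: 0; II: 0.00414813; III: 0.0355183.
Posterior ∝ prior × likelihood. Numerator for II: 0.25·0.00414813 = 0.00103703.
Normalizing constant: 0.5·0 + 0.25·0.00414813 + 0.25·0.0355183 = 0.0099166.
P(II | observation) = 0.00103703 / 0.0099166 = 0.104575.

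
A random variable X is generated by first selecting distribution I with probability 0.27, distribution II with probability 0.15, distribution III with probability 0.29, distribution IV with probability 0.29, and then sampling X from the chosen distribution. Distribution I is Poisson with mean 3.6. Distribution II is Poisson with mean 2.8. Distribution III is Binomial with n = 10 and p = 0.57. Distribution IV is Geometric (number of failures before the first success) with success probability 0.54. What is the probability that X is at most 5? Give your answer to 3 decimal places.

Conditional on each component, P(X ≤ 5): I: 0.844119; II: 0.93489; III: 0.443609; IV: 0.990526.
By total probability, P(X ≤ 5) = 0.27·0.844119 + 0.15·0.93489 + 0.29·0.443609 + 0.29·0.990526 = 0.784045.

0.784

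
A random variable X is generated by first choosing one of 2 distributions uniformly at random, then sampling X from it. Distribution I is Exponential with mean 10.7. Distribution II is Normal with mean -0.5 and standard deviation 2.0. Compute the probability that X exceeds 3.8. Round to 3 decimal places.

0.358

Conditional on each component, P(X > 3.8): I: 0.701075; II: 0.0157776.
By total probability, P(X > 3.8) = 0.5·0.701075 + 0.5·0.0157776 = 0.358426.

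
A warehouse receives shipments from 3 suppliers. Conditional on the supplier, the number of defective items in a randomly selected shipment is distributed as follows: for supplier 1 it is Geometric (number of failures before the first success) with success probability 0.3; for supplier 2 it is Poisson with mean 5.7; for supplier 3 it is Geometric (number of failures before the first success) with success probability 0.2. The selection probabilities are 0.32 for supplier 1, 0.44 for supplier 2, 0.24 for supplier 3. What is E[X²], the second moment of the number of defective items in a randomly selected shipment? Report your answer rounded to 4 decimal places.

29.6747

For each component E[X²] = Var + (mean)², giving 1: 13.2222; 2: 38.19; 3: 36.
Overall E[X²] = 0.32·13.2222 + 0.44·38.19 + 0.24·36 = 29.6747.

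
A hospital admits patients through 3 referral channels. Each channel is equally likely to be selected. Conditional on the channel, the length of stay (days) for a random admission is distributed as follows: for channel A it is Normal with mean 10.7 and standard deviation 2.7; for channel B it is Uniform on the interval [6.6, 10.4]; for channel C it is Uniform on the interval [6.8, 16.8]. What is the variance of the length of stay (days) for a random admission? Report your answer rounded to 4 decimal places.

7.4911

Per component, A: μ=10.7, E[X²]=121.78; B: μ=8.5, E[X²]=73.4533; C: μ=11.8, E[X²]=147.573.
E[X] = 0.333333·10.7 + 0.333333·8.5 + 0.333333·11.8 = 10.3333.
E[X²] = 0.333333·121.78 + 0.333333·73.4533 + 0.333333·147.573 = 114.269.
Var(X) = E[X²] − (E[X])² = 114.269 − 106.778 = 7.49111.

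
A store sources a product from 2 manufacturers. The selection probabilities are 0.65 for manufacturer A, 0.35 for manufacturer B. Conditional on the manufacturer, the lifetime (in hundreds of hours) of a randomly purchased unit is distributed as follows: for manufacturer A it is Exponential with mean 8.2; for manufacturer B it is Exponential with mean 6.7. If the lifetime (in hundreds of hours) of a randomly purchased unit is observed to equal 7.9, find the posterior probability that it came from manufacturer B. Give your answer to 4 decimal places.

Likelihoods f(7.9 | ·): A: 0.0465351; B: 0.0459036.
Posterior ∝ prior × likelihood. Numerator for B: 0.35·0.0459036 = 0.0160663.
Normalizing constant: 0.65·0.0465351 + 0.35·0.0459036 = 0.0463141.
P(B | observation) = 0.0160663 / 0.0463141 = 0.346898.

0.3469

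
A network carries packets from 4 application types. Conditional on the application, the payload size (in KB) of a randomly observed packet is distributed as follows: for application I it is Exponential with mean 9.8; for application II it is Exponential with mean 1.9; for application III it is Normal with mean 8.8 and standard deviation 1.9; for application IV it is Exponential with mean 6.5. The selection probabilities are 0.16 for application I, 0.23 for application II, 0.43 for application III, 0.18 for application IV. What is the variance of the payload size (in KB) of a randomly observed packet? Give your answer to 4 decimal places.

Per component, I: μ=9.8, E[X²]=192.08; II: μ=1.9, E[X²]=7.22; III: μ=8.8, E[X²]=81.05; IV: μ=6.5, E[X²]=84.5.
E[X] = 0.16·9.8 + 0.23·1.9 + 0.43·8.8 + 0.18·6.5 = 6.959.
E[X²] = 0.16·192.08 + 0.23·7.22 + 0.43·81.05 + 0.18·84.5 = 82.4549.
Var(X) = E[X²] − (E[X])² = 82.4549 − 48.4277 = 34.0272.

34.0272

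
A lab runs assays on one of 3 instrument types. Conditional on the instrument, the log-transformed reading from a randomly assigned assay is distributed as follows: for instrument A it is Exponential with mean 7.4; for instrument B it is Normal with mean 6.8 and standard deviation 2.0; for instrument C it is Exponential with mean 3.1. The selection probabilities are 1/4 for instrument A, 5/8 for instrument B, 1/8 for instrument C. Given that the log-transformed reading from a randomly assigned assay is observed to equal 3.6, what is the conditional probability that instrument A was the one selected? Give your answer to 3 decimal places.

0.305

Likelihoods f(3.6 | ·): A: 0.0830787; B: 0.0554604; C: 0.100994.
Posterior ∝ prior × likelihood. Numerator for A: 0.25·0.0830787 = 0.0207697.
Normalizing constant: 0.25·0.0830787 + 0.625·0.0554604 + 0.125·0.100994 = 0.0680567.
P(A | observation) = 0.0207697 / 0.0680567 = 0.305182.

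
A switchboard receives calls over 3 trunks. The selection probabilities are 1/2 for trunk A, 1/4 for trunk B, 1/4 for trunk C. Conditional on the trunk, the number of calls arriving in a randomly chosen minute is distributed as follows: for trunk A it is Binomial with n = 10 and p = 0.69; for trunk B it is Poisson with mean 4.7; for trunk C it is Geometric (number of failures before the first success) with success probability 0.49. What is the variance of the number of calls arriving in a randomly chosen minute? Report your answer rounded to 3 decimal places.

Per component, A: μ=6.9, E[X²]=49.749; B: μ=4.7, E[X²]=26.79; C: μ=1.04082, E[X²]=3.20741.
E[X] = 0.5·6.9 + 0.25·4.7 + 0.25·1.04082 = 4.8852.
E[X²] = 0.5·49.749 + 0.25·26.79 + 0.25·3.20741 = 32.3739.
Var(X) = E[X²] − (E[X])² = 32.3739 − 23.8652 = 8.50863.

8.509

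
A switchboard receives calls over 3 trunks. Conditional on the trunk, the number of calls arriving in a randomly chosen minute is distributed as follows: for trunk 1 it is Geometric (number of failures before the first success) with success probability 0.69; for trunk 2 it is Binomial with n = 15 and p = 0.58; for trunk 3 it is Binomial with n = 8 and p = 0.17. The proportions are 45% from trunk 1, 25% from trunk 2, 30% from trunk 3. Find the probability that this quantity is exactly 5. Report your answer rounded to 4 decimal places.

Conditional on each trunk, P(X = 5): 1: 0.00197541; 2: 0.0336657; 3: 0.00454639.
By total probability, P(X = 5) = 0.45·0.00197541 + 0.25·0.0336657 + 0.3·0.00454639 = 0.0106693.

0.0107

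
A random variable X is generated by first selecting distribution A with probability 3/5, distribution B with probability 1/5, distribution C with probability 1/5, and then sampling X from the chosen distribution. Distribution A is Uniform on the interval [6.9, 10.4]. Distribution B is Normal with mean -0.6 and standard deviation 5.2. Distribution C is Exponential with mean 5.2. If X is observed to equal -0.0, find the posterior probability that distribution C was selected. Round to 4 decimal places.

0.7162

Likelihoods f(-0.0 | ·): A: 0; B: 0.0762107; C: 0.192308.
Posterior ∝ prior × likelihood. Numerator for C: 0.2·0.192308 = 0.0384615.
Normalizing constant: 0.6·0 + 0.2·0.0762107 + 0.2·0.192308 = 0.0537037.
P(C | observation) = 0.0384615 / 0.0537037 = 0.716181.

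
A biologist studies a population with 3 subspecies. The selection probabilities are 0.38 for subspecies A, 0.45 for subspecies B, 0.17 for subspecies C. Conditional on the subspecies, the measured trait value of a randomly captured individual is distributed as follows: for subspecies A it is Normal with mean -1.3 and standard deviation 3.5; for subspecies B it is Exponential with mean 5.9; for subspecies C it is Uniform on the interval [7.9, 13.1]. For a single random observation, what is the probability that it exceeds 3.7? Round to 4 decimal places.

0.4395

Conditional on each subspecies, P(X > 3.7): A: 0.0765637; B: 0.534129; C: 1.
By total probability, P(X > 3.7) = 0.38·0.0765637 + 0.45·0.534129 + 0.17·1 = 0.439452.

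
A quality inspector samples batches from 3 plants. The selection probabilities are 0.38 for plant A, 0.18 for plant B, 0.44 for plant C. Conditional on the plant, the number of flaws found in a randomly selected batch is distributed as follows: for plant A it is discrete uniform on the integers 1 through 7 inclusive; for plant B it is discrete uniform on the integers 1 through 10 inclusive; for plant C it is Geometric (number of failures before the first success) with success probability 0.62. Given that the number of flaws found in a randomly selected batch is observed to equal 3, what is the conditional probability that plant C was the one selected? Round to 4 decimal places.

Likelihoods P(X=3 | ·): A: 0.142857; B: 0.1; C: 0.0340206.
Posterior ∝ prior × likelihood. Numerator for C: 0.44·0.0340206 = 0.0149691.
Normalizing constant: 0.38·0.142857 + 0.18·0.1 + 0.44·0.0340206 = 0.0872548.
P(C | observation) = 0.0149691 / 0.0872548 = 0.171556.

0.1716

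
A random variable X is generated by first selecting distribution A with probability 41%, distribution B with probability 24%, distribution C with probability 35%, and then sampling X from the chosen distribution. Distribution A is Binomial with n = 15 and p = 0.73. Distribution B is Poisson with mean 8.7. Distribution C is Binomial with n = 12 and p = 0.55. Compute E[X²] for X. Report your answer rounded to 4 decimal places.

86.9113

For each component E[X²] = Var + (mean)², giving A: 122.859; B: 84.39; C: 46.53.
Overall E[X²] = 0.41·122.859 + 0.24·84.39 + 0.35·46.53 = 86.9113.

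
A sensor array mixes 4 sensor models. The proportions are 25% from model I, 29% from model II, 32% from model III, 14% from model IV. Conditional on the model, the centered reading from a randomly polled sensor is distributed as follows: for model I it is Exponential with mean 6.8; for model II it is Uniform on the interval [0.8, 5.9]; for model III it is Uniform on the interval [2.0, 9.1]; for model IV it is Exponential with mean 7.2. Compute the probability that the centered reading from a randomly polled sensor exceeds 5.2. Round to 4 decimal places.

0.3999

Conditional on each model, P(X > 5.2): I: 0.465471; II: 0.137255; III: 0.549296; IV: 0.485672.
By total probability, P(X > 5.2) = 0.25·0.465471 + 0.29·0.137255 + 0.32·0.549296 + 0.14·0.485672 = 0.39994.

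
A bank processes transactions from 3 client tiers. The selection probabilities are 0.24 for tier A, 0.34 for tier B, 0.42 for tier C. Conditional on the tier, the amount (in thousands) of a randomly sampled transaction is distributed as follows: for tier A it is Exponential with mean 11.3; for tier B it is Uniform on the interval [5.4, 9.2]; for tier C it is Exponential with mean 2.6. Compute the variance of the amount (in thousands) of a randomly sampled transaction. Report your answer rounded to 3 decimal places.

Per component, A: μ=11.3, E[X²]=255.38; B: μ=7.3, E[X²]=54.4933; C: μ=2.6, E[X²]=13.52.
E[X] = 0.24·11.3 + 0.34·7.3 + 0.42·2.6 = 6.286.
E[X²] = 0.24·255.38 + 0.34·54.4933 + 0.42·13.52 = 85.4973.
Var(X) = E[X²] − (E[X])² = 85.4973 − 39.5138 = 45.9835.

45.984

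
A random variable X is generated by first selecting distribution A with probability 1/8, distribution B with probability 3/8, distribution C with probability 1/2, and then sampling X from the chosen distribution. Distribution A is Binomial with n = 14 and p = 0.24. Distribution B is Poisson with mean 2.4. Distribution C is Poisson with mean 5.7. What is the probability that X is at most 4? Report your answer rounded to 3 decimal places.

0.599

Conditional on each component, P(X ≤ 4): A: 0.770276; B: 0.904131; C: 0.327215.
By total probability, P(X ≤ 4) = 0.125·0.770276 + 0.375·0.904131 + 0.5·0.327215 = 0.598941.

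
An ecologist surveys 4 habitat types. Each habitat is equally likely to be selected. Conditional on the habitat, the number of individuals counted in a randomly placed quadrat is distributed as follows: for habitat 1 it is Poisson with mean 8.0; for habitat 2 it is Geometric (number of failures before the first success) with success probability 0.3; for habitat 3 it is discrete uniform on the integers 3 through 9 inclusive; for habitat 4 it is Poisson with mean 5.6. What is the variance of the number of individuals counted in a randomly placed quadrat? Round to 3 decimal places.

10.479

Per component, 1: μ=8, E[X²]=72; 2: μ=2.33333, E[X²]=13.2222; 3: μ=6, E[X²]=40; 4: μ=5.6, E[X²]=36.96.
E[X] = 0.25·8 + 0.25·2.33333 + 0.25·6 + 0.25·5.6 = 5.48333.
E[X²] = 0.25·72 + 0.25·13.2222 + 0.25·40 + 0.25·36.96 = 40.5456.
Var(X) = E[X²] − (E[X])² = 40.5456 − 30.0669 = 10.4786.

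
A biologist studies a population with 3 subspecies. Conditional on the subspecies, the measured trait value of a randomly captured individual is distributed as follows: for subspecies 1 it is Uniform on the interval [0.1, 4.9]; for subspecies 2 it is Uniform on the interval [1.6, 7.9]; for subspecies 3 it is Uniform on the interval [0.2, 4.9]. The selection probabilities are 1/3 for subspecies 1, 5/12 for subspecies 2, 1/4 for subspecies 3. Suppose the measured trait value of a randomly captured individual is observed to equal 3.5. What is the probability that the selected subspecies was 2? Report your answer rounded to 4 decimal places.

Likelihoods f(3.5 | ·): 1: 0.208333; 2: 0.15873; 3: 0.212766.
Posterior ∝ prior × likelihood. Numerator for 2: 0.416667·0.15873 = 0.0661376.
Normalizing constant: 0.333333·0.208333 + 0.416667·0.15873 + 0.25·0.212766 = 0.188773.
P(2 | observation) = 0.0661376 / 0.188773 = 0.350354.

0.3504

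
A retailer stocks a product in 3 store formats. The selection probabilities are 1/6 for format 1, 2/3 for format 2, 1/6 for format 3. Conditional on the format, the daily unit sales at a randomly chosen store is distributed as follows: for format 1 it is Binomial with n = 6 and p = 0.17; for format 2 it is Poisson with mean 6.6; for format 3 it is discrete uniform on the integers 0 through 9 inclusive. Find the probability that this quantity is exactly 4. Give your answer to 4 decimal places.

Conditional on each format, P(X = 4): 1: 0.00863064; 2: 0.107553; 3: 0.1.
By total probability, P(X = 4) = 0.166667·0.00863064 + 0.666667·0.107553 + 0.166667·0.1 = 0.0898068.

0.0898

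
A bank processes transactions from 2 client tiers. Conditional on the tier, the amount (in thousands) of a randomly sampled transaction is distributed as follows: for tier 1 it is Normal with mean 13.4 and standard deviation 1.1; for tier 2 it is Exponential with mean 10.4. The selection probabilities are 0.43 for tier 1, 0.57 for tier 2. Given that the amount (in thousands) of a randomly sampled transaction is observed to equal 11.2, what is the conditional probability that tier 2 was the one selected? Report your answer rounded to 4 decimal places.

Likelihoods f(11.2 | ·): 1: 0.0490827; 2: 0.032754.
Posterior ∝ prior × likelihood. Numerator for 2: 0.57·0.032754 = 0.0186698.
Normalizing constant: 0.43·0.0490827 + 0.57·0.032754 = 0.0397754.
P(2 | observation) = 0.0186698 / 0.0397754 = 0.469381.

0.4694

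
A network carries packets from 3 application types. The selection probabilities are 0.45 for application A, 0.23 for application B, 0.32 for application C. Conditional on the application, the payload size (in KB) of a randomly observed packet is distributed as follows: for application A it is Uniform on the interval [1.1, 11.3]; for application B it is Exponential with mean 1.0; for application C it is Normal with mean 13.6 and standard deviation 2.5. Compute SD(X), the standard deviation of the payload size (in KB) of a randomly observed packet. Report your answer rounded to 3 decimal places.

5.339

Per component, A: μ=6.2, E[X²]=47.11; B: μ=1, E[X²]=2; C: μ=13.6, E[X²]=191.21.
E[X] = 0.45·6.2 + 0.23·1 + 0.32·13.6 = 7.372.
E[X²] = 0.45·47.11 + 0.23·2 + 0.32·191.21 = 82.8467.
Var(X) = E[X²] − (E[X])² = 82.8467 − 54.3464 = 28.5003.
SD(X) = √28.5003 = 5.33857.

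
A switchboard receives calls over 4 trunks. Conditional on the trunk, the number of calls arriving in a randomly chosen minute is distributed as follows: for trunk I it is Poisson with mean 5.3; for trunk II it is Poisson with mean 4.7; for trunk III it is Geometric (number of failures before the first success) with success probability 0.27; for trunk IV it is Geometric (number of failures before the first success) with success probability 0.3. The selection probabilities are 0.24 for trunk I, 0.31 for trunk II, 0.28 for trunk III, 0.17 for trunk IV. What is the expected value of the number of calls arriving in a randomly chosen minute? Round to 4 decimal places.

Component means — I: 5.3; II: 4.7; III: 2.7037; IV: 2.33333.
E[X] = 0.24·5.3 + 0.31·4.7 + 0.28·2.7037 + 0.17·2.33333 = 3.8827.

3.8827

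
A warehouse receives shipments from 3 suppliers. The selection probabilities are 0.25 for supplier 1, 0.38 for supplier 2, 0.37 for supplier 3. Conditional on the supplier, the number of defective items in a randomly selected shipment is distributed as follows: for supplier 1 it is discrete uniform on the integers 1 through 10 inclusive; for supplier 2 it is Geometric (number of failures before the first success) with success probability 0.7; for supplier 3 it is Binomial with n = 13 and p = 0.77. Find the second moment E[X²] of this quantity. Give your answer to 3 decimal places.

For each component E[X²] = Var + (mean)², giving 1: 38.5; 2: 0.795918; 3: 102.502.
Overall E[X²] = 0.25·38.5 + 0.38·0.795918 + 0.37·102.502 = 47.8533.

47.853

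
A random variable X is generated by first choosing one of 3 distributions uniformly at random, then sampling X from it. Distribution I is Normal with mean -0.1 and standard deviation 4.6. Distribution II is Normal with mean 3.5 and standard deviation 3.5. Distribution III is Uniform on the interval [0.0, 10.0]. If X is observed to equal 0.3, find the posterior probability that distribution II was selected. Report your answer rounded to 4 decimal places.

0.2870

Likelihoods f(0.3 | ·): I: 0.0863993; II: 0.0750455; III: 0.1.
Posterior ∝ prior × likelihood. Numerator for II: 0.333333·0.0750455 = 0.0250152.
Normalizing constant: 0.333333·0.0863993 + 0.333333·0.0750455 + 0.333333·0.1 = 0.0871483.
P(II | observation) = 0.0250152 / 0.0871483 = 0.287041.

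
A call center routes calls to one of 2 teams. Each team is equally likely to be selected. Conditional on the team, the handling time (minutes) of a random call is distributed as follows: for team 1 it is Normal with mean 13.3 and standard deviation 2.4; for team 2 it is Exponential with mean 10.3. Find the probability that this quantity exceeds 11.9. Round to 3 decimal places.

0.518

Conditional on each team, P(X > 11.9): 1: 0.720166; 2: 0.31495.
By total probability, P(X > 11.9) = 0.5·0.720166 + 0.5·0.31495 = 0.517558.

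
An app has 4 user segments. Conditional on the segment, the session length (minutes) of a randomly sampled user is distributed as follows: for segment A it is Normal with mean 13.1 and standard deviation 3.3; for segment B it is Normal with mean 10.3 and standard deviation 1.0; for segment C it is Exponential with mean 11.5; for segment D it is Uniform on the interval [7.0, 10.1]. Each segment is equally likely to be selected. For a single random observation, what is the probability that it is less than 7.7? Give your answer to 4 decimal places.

Conditional on each segment, P(X < 7.7): A: 0.0508818; B: 0.00466119; C: 0.488069; D: 0.225806.
By total probability, P(X < 7.7) = 0.25·0.0508818 + 0.25·0.00466119 + 0.25·0.488069 + 0.25·0.225806 = 0.192355.

0.1924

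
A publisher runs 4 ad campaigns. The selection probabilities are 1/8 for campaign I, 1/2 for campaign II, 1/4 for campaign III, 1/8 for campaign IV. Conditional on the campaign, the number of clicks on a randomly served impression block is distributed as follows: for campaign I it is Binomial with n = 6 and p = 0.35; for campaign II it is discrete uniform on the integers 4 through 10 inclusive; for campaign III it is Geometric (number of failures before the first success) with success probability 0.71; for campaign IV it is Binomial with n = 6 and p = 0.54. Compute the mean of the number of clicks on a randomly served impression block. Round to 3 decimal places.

Component means — I: 2.1; II: 7; III: 0.408451; IV: 3.24.
E[X] = 0.125·2.1 + 0.5·7 + 0.25·0.408451 + 0.125·3.24 = 4.26961.

4.270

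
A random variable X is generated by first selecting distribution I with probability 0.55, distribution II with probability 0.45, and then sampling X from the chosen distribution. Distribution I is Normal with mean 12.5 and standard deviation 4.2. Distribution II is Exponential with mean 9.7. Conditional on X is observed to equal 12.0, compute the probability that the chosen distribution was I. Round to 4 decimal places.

0.7939

Likelihoods f(12.0 | ·): I: 0.0943155; II: 0.0299197.
Posterior ∝ prior × likelihood. Numerator for I: 0.55·0.0943155 = 0.0518736.
Normalizing constant: 0.55·0.0943155 + 0.45·0.0299197 = 0.0653374.
P(I | observation) = 0.0518736 / 0.0653374 = 0.793933.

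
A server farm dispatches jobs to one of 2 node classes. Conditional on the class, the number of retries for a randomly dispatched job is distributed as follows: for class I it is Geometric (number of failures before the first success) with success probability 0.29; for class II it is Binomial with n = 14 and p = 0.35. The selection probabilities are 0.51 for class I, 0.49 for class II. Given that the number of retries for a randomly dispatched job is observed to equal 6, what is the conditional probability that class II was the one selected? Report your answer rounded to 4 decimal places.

0.8198

Likelihoods P(X=6 | ·): I: 0.0371491; II: 0.175902.
Posterior ∝ prior × likelihood. Numerator for II: 0.49·0.175902 = 0.0861919.
Normalizing constant: 0.51·0.0371491 + 0.49·0.175902 = 0.105138.
P(II | observation) = 0.0861919 / 0.105138 = 0.819798.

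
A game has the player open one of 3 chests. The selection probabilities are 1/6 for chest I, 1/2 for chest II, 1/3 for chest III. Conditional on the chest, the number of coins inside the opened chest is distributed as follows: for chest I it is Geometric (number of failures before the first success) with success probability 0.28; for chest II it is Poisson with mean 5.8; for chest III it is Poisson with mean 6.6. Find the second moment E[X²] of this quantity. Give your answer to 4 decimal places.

39.0727

For each component E[X²] = Var + (mean)², giving I: 15.7959; II: 39.44; III: 50.16.
Overall E[X²] = 0.166667·15.7959 + 0.5·39.44 + 0.333333·50.16 = 39.0727.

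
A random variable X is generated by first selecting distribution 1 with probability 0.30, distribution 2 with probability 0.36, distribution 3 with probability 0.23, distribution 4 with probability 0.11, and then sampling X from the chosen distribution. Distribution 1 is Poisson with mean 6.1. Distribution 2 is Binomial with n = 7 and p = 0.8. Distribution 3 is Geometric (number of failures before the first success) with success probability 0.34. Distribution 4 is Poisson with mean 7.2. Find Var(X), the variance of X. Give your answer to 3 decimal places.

7.508

Per component, 1: μ=6.1, E[X²]=43.31; 2: μ=5.6, E[X²]=32.48; 3: μ=1.94118, E[X²]=9.47751; 4: μ=7.2, E[X²]=59.04.
E[X] = 0.3·6.1 + 0.36·5.6 + 0.23·1.94118 + 0.11·7.2 = 5.08447.
E[X²] = 0.3·43.31 + 0.36·32.48 + 0.23·9.47751 + 0.11·59.04 = 33.36.
Var(X) = E[X²] − (E[X])² = 33.36 − 25.8518 = 7.50819.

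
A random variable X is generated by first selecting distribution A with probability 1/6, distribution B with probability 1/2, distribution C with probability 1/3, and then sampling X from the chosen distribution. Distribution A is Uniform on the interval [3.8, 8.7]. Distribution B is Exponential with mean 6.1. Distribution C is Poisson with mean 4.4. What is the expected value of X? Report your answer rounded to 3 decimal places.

5.558

Component means — A: 6.25; B: 6.1; C: 4.4.
E[X] = 0.166667·6.25 + 0.5·6.1 + 0.333333·4.4 = 5.55833.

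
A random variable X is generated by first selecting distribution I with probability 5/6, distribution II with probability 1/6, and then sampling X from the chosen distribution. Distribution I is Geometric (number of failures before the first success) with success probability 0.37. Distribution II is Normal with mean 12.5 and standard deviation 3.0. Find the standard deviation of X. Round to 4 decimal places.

Per component, I: μ=1.7027, E[X²]=7.5011; II: μ=12.5, E[X²]=165.25.
E[X] = 0.833333·1.7027 + 0.166667·12.5 = 3.50225.
E[X²] = 0.833333·7.5011 + 0.166667·165.25 = 33.7926.
Var(X) = E[X²] − (E[X])² = 33.7926 − 12.2658 = 21.5268.
SD(X) = √21.5268 = 4.6397.

4.6397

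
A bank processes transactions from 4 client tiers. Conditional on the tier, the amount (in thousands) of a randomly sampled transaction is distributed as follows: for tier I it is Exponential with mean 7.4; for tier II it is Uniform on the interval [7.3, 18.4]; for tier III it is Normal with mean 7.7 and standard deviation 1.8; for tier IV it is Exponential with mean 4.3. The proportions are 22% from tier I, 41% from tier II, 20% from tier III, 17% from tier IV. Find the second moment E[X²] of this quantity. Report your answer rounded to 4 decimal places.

114.7969

For each component E[X²] = Var + (mean)², giving I: 109.52; II: 175.39; III: 62.53; IV: 36.98.
Overall E[X²] = 0.22·109.52 + 0.41·175.39 + 0.2·62.53 + 0.17·36.98 = 114.797.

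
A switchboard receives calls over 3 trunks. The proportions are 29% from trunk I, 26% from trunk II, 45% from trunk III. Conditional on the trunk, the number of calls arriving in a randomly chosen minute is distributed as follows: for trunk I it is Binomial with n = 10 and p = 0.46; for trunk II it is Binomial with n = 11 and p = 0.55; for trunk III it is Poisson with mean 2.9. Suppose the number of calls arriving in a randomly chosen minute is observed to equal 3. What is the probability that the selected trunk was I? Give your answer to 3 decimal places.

Likelihoods P(X=3 | ·): I: 0.156391; II: 0.0461607; III: 0.22366.
Posterior ∝ prior × likelihood. Numerator for I: 0.29·0.156391 = 0.0453533.
Normalizing constant: 0.29·0.156391 + 0.26·0.0461607 + 0.45·0.22366 = 0.158002.
P(I | observation) = 0.0453533 / 0.158002 = 0.287042.

0.287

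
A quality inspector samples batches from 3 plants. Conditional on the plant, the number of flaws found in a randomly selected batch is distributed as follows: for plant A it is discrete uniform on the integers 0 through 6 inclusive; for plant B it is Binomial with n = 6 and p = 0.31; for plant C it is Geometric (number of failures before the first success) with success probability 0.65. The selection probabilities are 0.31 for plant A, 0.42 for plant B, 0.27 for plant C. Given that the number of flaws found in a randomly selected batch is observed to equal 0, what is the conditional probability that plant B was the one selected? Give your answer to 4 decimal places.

Likelihoods P(X=0 | ·): A: 0.142857; B: 0.107918; C: 0.65.
Posterior ∝ prior × likelihood. Numerator for B: 0.42·0.107918 = 0.0453256.
Normalizing constant: 0.31·0.142857 + 0.42·0.107918 + 0.27·0.65 = 0.265111.
P(B | observation) = 0.0453256 / 0.265111 = 0.170968.

0.1710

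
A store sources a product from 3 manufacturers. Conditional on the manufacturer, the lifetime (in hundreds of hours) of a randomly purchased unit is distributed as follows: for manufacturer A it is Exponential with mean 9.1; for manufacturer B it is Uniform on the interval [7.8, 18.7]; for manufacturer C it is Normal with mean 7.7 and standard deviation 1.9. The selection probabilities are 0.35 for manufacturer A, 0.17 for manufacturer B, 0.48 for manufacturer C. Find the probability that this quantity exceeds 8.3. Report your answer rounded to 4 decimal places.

Conditional on each manufacturer, P(X > 8.3): A: 0.401685; B: 0.954128; C: 0.376081.
By total probability, P(X > 8.3) = 0.35·0.401685 + 0.17·0.954128 + 0.48·0.376081 = 0.48331.

0.4833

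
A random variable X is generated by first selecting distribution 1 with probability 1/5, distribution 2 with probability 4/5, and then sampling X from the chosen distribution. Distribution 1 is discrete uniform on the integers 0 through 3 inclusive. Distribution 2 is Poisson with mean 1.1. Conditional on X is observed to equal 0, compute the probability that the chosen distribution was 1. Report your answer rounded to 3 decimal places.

Likelihoods P(X=0 | ·): 1: 0.25; 2: 0.332871.
Posterior ∝ prior × likelihood. Numerator for 1: 0.2·0.25 = 0.05.
Normalizing constant: 0.2·0.25 + 0.8·0.332871 = 0.316297.
P(1 | observation) = 0.05 / 0.316297 = 0.158079.

0.158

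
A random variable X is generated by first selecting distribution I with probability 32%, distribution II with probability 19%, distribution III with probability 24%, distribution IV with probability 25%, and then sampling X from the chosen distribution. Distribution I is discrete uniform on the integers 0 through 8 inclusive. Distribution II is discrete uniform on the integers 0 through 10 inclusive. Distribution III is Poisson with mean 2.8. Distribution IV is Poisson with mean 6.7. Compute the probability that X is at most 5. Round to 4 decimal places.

0.6265

Conditional on each component, P(X ≤ 5): I: 0.666667; II: 0.545455; III: 0.93489; IV: 0.340649.
By total probability, P(X ≤ 5) = 0.32·0.666667 + 0.19·0.545455 + 0.24·0.93489 + 0.25·0.340649 = 0.626506.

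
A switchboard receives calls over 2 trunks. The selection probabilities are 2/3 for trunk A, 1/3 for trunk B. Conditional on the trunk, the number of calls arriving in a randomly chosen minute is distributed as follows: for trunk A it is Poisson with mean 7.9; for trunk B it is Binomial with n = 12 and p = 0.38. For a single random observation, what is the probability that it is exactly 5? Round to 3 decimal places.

0.137

Conditional on each trunk, P(X = 5): A: 0.0950666; B: 0.220996.
By total probability, P(X = 5) = 0.666667·0.0950666 + 0.333333·0.220996 = 0.137043.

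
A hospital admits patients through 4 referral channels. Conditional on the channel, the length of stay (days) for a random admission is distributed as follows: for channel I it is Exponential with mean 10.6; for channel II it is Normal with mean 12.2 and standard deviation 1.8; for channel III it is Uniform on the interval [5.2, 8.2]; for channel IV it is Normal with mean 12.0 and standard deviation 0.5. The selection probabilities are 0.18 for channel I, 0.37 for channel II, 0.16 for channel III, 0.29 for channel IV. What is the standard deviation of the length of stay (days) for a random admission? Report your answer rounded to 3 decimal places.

5.042

Per component, I: μ=10.6, E[X²]=224.72; II: μ=12.2, E[X²]=152.08; III: μ=6.7, E[X²]=45.64; IV: μ=12, E[X²]=144.25.
E[X] = 0.18·10.6 + 0.37·12.2 + 0.16·6.7 + 0.29·12 = 10.974.
E[X²] = 0.18·224.72 + 0.37·152.08 + 0.16·45.64 + 0.29·144.25 = 145.854.
Var(X) = E[X²] − (E[X])² = 145.854 − 120.429 = 25.4254.
SD(X) = √25.4254 = 5.04236.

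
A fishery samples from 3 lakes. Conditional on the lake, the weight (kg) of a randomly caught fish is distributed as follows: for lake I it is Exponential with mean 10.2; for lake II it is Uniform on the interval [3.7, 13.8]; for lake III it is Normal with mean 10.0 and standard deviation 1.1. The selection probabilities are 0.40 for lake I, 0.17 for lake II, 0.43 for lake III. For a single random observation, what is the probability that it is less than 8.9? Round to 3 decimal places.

0.389

Conditional on each lake, P(X < 8.9): I: 0.582115; II: 0.514851; III: 0.158655.
By total probability, P(X < 8.9) = 0.4·0.582115 + 0.17·0.514851 + 0.43·0.158655 = 0.388593.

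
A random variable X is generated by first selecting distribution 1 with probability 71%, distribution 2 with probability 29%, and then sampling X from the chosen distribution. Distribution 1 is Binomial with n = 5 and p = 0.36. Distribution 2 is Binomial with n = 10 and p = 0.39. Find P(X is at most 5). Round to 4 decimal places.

0.9565

Conditional on each component, P(X ≤ 5): 1: 1; 2: 0.849993.
By total probability, P(X ≤ 5) = 0.71·1 + 0.29·0.849993 = 0.956498.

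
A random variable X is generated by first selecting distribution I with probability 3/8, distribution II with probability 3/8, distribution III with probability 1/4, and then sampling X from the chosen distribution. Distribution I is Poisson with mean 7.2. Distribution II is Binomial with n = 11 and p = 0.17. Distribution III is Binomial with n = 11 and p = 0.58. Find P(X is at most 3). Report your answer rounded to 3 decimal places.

0.374

Conditional on each component, P(X ≤ 3): I: 0.0719171; II: 0.898656; III: 0.0398575.
By total probability, P(X ≤ 3) = 0.375·0.0719171 + 0.375·0.898656 + 0.25·0.0398575 = 0.373929.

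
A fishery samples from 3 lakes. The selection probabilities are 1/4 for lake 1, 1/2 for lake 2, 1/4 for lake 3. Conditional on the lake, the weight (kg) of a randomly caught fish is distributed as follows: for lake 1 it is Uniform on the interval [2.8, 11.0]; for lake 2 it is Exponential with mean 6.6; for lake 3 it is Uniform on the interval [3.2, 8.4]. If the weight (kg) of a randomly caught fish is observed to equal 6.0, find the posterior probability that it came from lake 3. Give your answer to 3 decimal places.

Likelihoods f(6.0 | ·): 1: 0.121951; 2: 0.061044; 3: 0.192308.
Posterior ∝ prior × likelihood. Numerator for 3: 0.25·0.192308 = 0.0480769.
Normalizing constant: 0.25·0.121951 + 0.5·0.061044 + 0.25·0.192308 = 0.109087.
P(3 | observation) = 0.0480769 / 0.109087 = 0.440722.

0.441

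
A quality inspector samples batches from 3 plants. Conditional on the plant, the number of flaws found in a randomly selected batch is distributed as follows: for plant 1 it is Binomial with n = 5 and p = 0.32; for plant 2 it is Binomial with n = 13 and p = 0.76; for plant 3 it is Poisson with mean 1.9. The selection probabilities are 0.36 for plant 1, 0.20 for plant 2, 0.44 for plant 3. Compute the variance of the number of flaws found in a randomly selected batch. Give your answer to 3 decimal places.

Per component, 1: μ=1.6, E[X²]=3.648; 2: μ=9.88, E[X²]=99.9856; 3: μ=1.9, E[X²]=5.51.
E[X] = 0.36·1.6 + 0.2·9.88 + 0.44·1.9 = 3.388.
E[X²] = 0.36·3.648 + 0.2·99.9856 + 0.44·5.51 = 23.7348.
Var(X) = E[X²] − (E[X])² = 23.7348 − 11.4785 = 12.2563.

12.256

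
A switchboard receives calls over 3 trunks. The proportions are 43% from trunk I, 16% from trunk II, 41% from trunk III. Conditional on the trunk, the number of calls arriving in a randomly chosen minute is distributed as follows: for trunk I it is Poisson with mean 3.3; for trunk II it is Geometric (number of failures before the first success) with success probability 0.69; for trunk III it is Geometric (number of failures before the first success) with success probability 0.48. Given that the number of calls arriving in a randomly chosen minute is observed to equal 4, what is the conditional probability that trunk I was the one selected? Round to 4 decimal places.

Likelihoods P(X=4 | ·): I: 0.182252; II: 0.00637229; III: 0.0350958.
Posterior ∝ prior × likelihood. Numerator for I: 0.43·0.182252 = 0.0783684.
Normalizing constant: 0.43·0.182252 + 0.16·0.00637229 + 0.41·0.0350958 = 0.0937773.
P(I | observation) = 0.0783684 / 0.0937773 = 0.835687.

0.8357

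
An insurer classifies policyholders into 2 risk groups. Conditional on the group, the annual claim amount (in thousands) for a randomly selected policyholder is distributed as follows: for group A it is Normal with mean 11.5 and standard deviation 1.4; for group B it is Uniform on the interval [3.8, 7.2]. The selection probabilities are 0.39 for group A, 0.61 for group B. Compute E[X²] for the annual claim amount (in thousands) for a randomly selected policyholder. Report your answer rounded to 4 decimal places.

For each component E[X²] = Var + (mean)², giving A: 134.21; B: 31.2133.
Overall E[X²] = 0.39·134.21 + 0.61·31.2133 = 71.382.

71.3820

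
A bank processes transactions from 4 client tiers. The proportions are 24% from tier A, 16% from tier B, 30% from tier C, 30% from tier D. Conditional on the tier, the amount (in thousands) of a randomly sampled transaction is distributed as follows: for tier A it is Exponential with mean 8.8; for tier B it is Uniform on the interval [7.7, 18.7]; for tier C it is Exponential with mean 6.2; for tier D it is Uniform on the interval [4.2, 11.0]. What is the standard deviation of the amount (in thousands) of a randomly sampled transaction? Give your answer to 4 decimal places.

Per component, A: μ=8.8, E[X²]=154.88; B: μ=13.2, E[X²]=184.323; C: μ=6.2, E[X²]=76.88; D: μ=7.6, E[X²]=61.6133.
E[X] = 0.24·8.8 + 0.16·13.2 + 0.3·6.2 + 0.3·7.6 = 8.364.
E[X²] = 0.24·154.88 + 0.16·184.323 + 0.3·76.88 + 0.3·61.6133 = 108.211.
Var(X) = E[X²] − (E[X])² = 108.211 − 69.9565 = 38.2544.
SD(X) = √38.2544 = 6.18502.

6.1850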